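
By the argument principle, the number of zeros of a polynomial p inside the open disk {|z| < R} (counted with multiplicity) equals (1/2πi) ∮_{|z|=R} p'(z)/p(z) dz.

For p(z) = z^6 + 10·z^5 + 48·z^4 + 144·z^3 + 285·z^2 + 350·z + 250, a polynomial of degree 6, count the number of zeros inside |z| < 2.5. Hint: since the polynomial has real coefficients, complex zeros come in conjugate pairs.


The zeros of p are: (-3 + 1i), (-3 - 1i), (-1 + 2i), (-1 - 2i), (-1 + 2i), (-1 - 2i).
Their magnitudes are: 3.162, 3.162, 2.236, 2.236, 2.236, 2.236.
Zeros with |z| < R = 2.5: (-1 + 2i), (-1 - 2i), (-1 + 2i), (-1 - 2i).
Count = 4.
By the argument principle, (1/2πi) ∮_{|z|=R} p'(z)/p(z) dz equals exactly this count.

Number of zeros inside |z| < 2.5: 4.


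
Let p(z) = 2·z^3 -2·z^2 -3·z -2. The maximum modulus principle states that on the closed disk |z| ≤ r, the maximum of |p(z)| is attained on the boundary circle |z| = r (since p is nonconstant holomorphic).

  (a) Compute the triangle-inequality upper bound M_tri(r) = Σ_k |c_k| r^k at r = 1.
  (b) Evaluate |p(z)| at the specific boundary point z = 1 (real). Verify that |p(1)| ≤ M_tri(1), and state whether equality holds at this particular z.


Coefficients: c_0 = -2, c_1 = -3, c_2 = -2, c_3 = 2. Radius r = 1.
Part (a). Triangle bound: M_tri(r) = Σ_k |c_k| r^k
  = |-2|·1^0 + |-3|·1^1 + |-2|·1^2 + |2|·1^3
  = 2 + 3 + 2 + 2 = 9.
This bounds M(r) := max_{|z|=r} |p(z)| from above; equality holds iff all terms c_k z^k can be made to align in phase at a single z on |z|=r.
Part (b). At z = 1 (real, on the circle |z| = r):
  p(1) = (-2)·1^0 + (-3)·1^1 + (-2)·1^2 + (2)·1^3 = -5.
  |p(1)| = 5.
Check: |p(1)| = 5 ≤ 9 = M_tri(1). ✓ Equality does not hold at z = 1 (the coefficients have mixed signs, so the terms do not all align in phase there).

M_tri(1) = 9; |p(1)| = 5; equality at z=1: no.


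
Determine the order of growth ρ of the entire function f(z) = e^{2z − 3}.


|e^{2z − 3}| = e^{Re(2·z) + -3} ≤ e^{2|z|^1 + -3} = e^{2r^1 + -3} on |z| = r, so ρ ≤ 1. Choosing z on |z|=r so that 2·z is real positive (always possible by picking arg z appropriately) gives |f(z)| = e^{2r^1 + -3}, matching the bound. The additive constant -3 does not affect log log M(r) ~ 1·log r. Hence ρ = 1.
Therefore ρ = 1.

Order ρ = 1.


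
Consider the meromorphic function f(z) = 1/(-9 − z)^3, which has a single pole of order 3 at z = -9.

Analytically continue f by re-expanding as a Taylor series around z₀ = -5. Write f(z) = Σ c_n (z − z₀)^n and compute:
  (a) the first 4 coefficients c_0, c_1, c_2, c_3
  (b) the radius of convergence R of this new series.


Let w = z − z₀, so z = z₀ + w.
Then -9 − z = -9 − (z₀ + w) = (-9 − z₀) − w = -4 − w.
f(z) = 1/(-4 − w)^3 = (1/(-4)^3) · (1 − w/(-4))^{−3}.
By the binomial series (1−u)^{−3} = Σ_{n≥0} C(n+2, 2) u^n for |u|<1, with u = w/(-4):
  c_n = C(n+2, 2) / (-4)^(n+3).
  c_0 = 1/(-4)^3 = -1/64.
  c_1 = 3/(-4)^4 = 3/256.
  c_2 = 6/(-4)^5 = -3/512.
  c_3 = 10/(-4)^6 = 5/2048.
The series is valid for |w/d| < 1, i.e. |z − z₀| < |d|.
Radius of convergence: R = |-9 − z₀| = |-4| = 4 (distance from z₀ to the singularity z = -9).

c_0 = -1/64, c_1 = 3/256, c_2 = -3/512, c_3 = 5/2048; R = 4.


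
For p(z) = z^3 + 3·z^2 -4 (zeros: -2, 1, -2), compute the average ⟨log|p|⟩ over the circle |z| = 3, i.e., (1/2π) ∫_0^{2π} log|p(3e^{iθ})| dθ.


Zeros: -2, -2, 1; r = 3.
Inside |z| < r: -2, -2, 1. Outside (|z| ≥ r): ∅.
p(0) = -4, so log|p(0)| = log(4) = 1.3863.
Apply Jensen: I(r) = log|p(0)| + Σ_k log(r/|z_k|), summed over zeros inside |z| < r.
  log(r/|z_k|) for z_k = -2: log(3/2) = 0.4055
  log(r/|z_k|) for z_k = 1: log(3/1) = 1.0986
  log(r/|z_k|) for z_k = -2: log(3/2) = 0.4055
Sum over inside zeros: 1.9095.
I(r) = log|p(0)| + (inside sum) = 1.3863 + 1.9095 = 3.2958.
Closed form (all zeros inside, monic): I(r) = n·log(r) = 3·log(3) = 3.2958. ✓

I(r) ≈ 3.2958.


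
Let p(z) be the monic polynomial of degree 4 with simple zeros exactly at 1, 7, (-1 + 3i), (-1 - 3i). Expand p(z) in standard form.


The polynomial is p(z) = ∏_{α ∈ S} (z − α), where S = {1, 7, (-1 + 3i), (-1 - 3i)}.
Expanding the product yields: p(z) = z^4 -6·z^3 + z^2 -66·z + 70.
Note conjugate pairs combine to real quadratics: (z − (-1+3i))(z − (-1−3i)) = z² + 2z + 10.
The resulting polynomial has degree 4 and real coefficients as required.

p(z) = z^4 -6·z^3 + z^2 -66·z + 70.


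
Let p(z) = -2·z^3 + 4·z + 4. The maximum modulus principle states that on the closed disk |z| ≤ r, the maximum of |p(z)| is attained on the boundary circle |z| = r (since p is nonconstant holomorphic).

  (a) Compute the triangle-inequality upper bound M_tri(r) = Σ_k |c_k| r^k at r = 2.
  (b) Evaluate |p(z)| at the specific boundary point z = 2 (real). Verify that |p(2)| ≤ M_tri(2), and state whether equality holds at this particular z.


Coefficients: c_0 = 4, c_1 = 4, c_2 = 0, c_3 = -2. Radius r = 2.
Part (a). Triangle bound: M_tri(r) = Σ_k |c_k| r^k
  = |4|·2^0 + |4|·2^1 + |0|·2^2 + |-2|·2^3
  = 4 + 8 + 0 + 16 = 28.
This bounds M(r) := max_{|z|=r} |p(z)| from above; equality holds iff all terms c_k z^k can be made to align in phase at a single z on |z|=r.
Part (b). At z = 2 (real, on the circle |z| = r):
  p(2) = (4)·2^0 + (4)·2^1 + (0)·2^2 + (-2)·2^3 = -4.
  |p(2)| = 4.
Check: |p(2)| = 4 ≤ 28 = M_tri(2). ✓ Equality does not hold at z = 2 (the coefficients have mixed signs, so the terms do not all align in phase there).

M_tri(2) = 28; |p(2)| = 4; equality at z=2: no.


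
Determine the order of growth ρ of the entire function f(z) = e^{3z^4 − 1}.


|e^{3z^4 − 1}| = e^{Re(3·z^4) + -1} ≤ e^{3|z|^4 + -1} = e^{3r^4 + -1} on |z| = r, so ρ ≤ 4. Choosing z on |z|=r so that 3·z^4 is real positive (always possible by picking arg z appropriately) gives |f(z)| = e^{3r^4 + -1}, matching the bound. The additive constant -1 does not affect log log M(r) ~ 4·log r. Hence ρ = 4.
Therefore ρ = 4.

Order ρ = 4.


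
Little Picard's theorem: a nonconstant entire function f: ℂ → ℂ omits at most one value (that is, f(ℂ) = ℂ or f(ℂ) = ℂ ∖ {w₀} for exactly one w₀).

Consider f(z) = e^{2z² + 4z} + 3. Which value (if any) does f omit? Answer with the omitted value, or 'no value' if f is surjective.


Little Picard bounds the complement of f(ℂ) to at most one point.
The exponent g(z) = 2z² + 4z is a nonconstant polynomial, hence surjective onto ℂ. So e^{g(z)} takes every value in {e^w : w ∈ ℂ} = ℂ ∖ {0}. Adding 3 shifts the range to ℂ ∖ {3}. f omits exactly 3.

Omitted value: 3.


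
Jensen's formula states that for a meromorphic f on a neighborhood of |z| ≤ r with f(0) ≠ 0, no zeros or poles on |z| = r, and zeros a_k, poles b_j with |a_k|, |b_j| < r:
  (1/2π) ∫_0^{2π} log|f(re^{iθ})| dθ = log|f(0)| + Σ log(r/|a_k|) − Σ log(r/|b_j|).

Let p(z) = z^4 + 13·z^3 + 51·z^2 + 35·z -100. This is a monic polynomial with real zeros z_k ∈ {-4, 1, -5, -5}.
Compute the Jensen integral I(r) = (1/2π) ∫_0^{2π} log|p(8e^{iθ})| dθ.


Zeros: -5, -5, -4, 1; r = 8.
Inside |z| < r: -5, -5, -4, 1. Outside (|z| ≥ r): ∅.
p(0) = -100, so log|p(0)| = log(100) = 4.6052.
Apply Jensen: I(r) = log|p(0)| + Σ_k log(r/|z_k|), summed over zeros inside |z| < r.
  log(r/|z_k|) for z_k = -4: log(8/4) = 0.6931
  log(r/|z_k|) for z_k = 1: log(8/1) = 2.0794
  log(r/|z_k|) for z_k = -5: log(8/5) = 0.4700
  log(r/|z_k|) for z_k = -5: log(8/5) = 0.4700
Sum over inside zeros: 3.7126.
I(r) = log|p(0)| + (inside sum) = 4.6052 + 3.7126 = 8.3178.
Closed form (all zeros inside, monic): I(r) = n·log(r) = 4·log(8) = 8.3178. ✓

I(r) ≈ 8.3178.


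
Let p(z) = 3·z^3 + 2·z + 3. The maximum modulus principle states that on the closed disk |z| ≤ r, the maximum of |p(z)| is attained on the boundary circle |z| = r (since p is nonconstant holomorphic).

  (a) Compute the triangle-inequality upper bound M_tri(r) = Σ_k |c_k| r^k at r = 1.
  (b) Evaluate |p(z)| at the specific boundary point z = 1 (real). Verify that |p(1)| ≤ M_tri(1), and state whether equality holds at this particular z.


Coefficients: c_0 = 3, c_1 = 2, c_2 = 0, c_3 = 3. Radius r = 1.
Part (a). Triangle bound: M_tri(r) = Σ_k |c_k| r^k
  = |3|·1^0 + |2|·1^1 + |0|·1^2 + |3|·1^3
  = 3 + 2 + 0 + 3 = 8.
This bounds M(r) := max_{|z|=r} |p(z)| from above; equality holds iff all terms c_k z^k can be made to align in phase at a single z on |z|=r.
Part (b). At z = 1 (real, on the circle |z| = r):
  p(1) = (3)·1^0 + (2)·1^1 + (0)·1^2 + (3)·1^3 = 8.
  |p(1)| = 8.
Since all nonzero coefficients share the same sign, |p(1)| = 8 = M_tri(1); the triangle bound is attained at z = 1, so in fact M(r) = 8.

M_tri(1) = 8; |p(1)| = 8; equality at z=1: yes.


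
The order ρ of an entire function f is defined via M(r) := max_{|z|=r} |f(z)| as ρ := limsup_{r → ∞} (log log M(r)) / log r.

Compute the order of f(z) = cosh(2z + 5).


cosh(w) is a linear combination of e^{iw} and e^{−iw} (or e^w, e^{−w} in the hyperbolic case), so |cosh(w)| ≤ e^{|w|}. With w = 2z + 5, |w| ≤ 2|z| + 5 = 2r + 5 on |z| = r, giving M(r) ≤ e^{2r + 5}, so ρ ≤ 1. On a suitable ray (z = it for sin/cos; z = t for sinh/cosh, t real → ∞), |cosh(2z + 5)| grows like e^{2|t|}/2, so ρ ≥ 1. Hence ρ = 1.
Therefore ρ = 1.

Order ρ = 1.


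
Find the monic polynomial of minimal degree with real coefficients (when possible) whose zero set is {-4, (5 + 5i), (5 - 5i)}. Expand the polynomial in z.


The polynomial is p(z) = ∏_{α ∈ S} (z − α), where S = {-4, (5 + 5i), (5 - 5i)}.
Expanding the product yields: p(z) = z^3 -6·z^2 + 10·z + 200.
Note conjugate pairs combine to real quadratics: (z − (5+5i))(z − (5−5i)) = z² − 10z + 50.
The resulting polynomial has degree 3 and real coefficients as required.

p(z) = z^3 -6·z^2 + 10·z + 200.


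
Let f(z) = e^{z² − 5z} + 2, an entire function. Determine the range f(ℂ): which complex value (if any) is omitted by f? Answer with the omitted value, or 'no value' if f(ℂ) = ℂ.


Little Picard bounds the complement of f(ℂ) to at most one point.
The exponent g(z) = z² − 5z is a nonconstant polynomial, hence surjective onto ℂ. So e^{g(z)} takes every value in {e^w : w ∈ ℂ} = ℂ ∖ {0}. Adding 2 shifts the range to ℂ ∖ {2}. f omits exactly 2.

Omitted value: 2.


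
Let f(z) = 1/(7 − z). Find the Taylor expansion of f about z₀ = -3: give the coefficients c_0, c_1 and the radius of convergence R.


Let w = z − z₀, so z = z₀ + w.
Then 7 − z = 7 − (z₀ + w) = (7 − z₀) − w = 10 − w.
f(z) = 1/(10 − w) = (1/(10)) · 1/(1 − w/(10)) = Σ_{n≥0} w^n / (10)^(n+1).
So c_n = 1/(10)^(n+1):
  c_0 = 1/(10)^1 = 1/10.
  c_1 = 1/(10)^2 = 1/100.
The series is valid for |w/d| < 1, i.e. |z − z₀| < |d|.
Radius of convergence: R = |7 − z₀| = |10| = 10 (distance from z₀ to the singularity z = 7).

c_0 = 1/10, c_1 = 1/100; R = 10.


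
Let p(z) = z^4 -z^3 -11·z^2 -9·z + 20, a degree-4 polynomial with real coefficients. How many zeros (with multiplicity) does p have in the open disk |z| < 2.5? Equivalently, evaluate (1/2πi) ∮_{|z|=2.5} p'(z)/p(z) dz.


The zeros of p are: (-2 + 1i), (-2 - 1i), 4, 1.
Their magnitudes are: 2.236, 2.236, 4, 1.
Zeros with |z| < R = 2.5: (-2 + 1i), (-2 - 1i), 1.
Count = 3.
By the argument principle, (1/2πi) ∮_{|z|=R} p'(z)/p(z) dz equals exactly this count.

Number of zeros inside |z| < 2.5: 3.


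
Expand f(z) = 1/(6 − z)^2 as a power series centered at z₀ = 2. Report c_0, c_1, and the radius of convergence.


Let w = z − z₀, so z = z₀ + w.
Then 6 − z = 6 − (z₀ + w) = (6 − z₀) − w = 4 − w.
f(z) = 1/(4 − w)^2 = (1/(4)^2) · (1 − w/(4))^{−2}.
By the binomial series (1−u)^{−2} = Σ_{n≥0} C(n+1, 1) u^n for |u|<1, with u = w/(4):
  c_n = C(n+1, 1) / (4)^(n+2).
  c_0 = 1/(4)^2 = 1/16.
  c_1 = 2/(4)^3 = 1/32.
The series is valid for |w/d| < 1, i.e. |z − z₀| < |d|.
Radius of convergence: R = |6 − z₀| = |4| = 4 (distance from z₀ to the singularity z = 6).

c_0 = 1/16, c_1 = 1/32; R = 4.


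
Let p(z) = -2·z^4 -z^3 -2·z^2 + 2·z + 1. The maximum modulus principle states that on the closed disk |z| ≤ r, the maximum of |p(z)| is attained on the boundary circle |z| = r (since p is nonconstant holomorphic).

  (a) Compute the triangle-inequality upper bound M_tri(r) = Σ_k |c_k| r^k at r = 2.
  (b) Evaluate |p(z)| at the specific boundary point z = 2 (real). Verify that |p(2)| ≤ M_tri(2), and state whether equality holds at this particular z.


Coefficients: c_0 = 1, c_1 = 2, c_2 = -2, c_3 = -1, c_4 = -2. Radius r = 2.
Part (a). Triangle bound: M_tri(r) = Σ_k |c_k| r^k
  = |1|·2^0 + |2|·2^1 + |-2|·2^2 + |-1|·2^3 + |-2|·2^4
  = 1 + 4 + 8 + 8 + 32 = 53.
This bounds M(r) := max_{|z|=r} |p(z)| from above; equality holds iff all terms c_k z^k can be made to align in phase at a single z on |z|=r.
Part (b). At z = 2 (real, on the circle |z| = r):
  p(2) = (1)·2^0 + (2)·2^1 + (-2)·2^2 + (-1)·2^3 + (-2)·2^4 = -43.
  |p(2)| = 43.
Check: |p(2)| = 43 ≤ 53 = M_tri(2). ✓ Equality does not hold at z = 2 (the coefficients have mixed signs, so the terms do not all align in phase there).

M_tri(2) = 53; |p(2)| = 43; equality at z=2: no.


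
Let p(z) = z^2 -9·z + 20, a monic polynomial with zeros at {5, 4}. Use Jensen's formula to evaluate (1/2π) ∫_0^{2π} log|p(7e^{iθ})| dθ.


Zeros: 4, 5; r = 7.
Inside |z| < r: 4, 5. Outside (|z| ≥ r): ∅.
p(0) = 20, so log|p(0)| = log(20) = 2.9957.
Apply Jensen: I(r) = log|p(0)| + Σ_k log(r/|z_k|), summed over zeros inside |z| < r.
  log(r/|z_k|) for z_k = 5: log(7/5) = 0.3365
  log(r/|z_k|) for z_k = 4: log(7/4) = 0.5596
Sum over inside zeros: 0.8961.
I(r) = log|p(0)| + (inside sum) = 2.9957 + 0.8961 = 3.8918.
Closed form (all zeros inside, monic): I(r) = n·log(r) = 2·log(7) = 3.8918. ✓

I(r) ≈ 3.8918.


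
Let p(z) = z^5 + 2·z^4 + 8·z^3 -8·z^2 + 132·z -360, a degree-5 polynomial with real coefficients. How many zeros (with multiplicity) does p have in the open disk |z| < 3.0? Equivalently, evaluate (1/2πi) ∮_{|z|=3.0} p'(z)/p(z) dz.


The zeros of p are: 2, (1 + 3i), (1 - 3i), (-3 + 3i), (-3 - 3i).
Their magnitudes are: 2, 3.162, 3.162, 4.243, 4.243.
Zeros with |z| < R = 3.0: 2.
Count = 1.
By the argument principle, (1/2πi) ∮_{|z|=R} p'(z)/p(z) dz equals exactly this count.

Number of zeros inside |z| < 3.0: 1.


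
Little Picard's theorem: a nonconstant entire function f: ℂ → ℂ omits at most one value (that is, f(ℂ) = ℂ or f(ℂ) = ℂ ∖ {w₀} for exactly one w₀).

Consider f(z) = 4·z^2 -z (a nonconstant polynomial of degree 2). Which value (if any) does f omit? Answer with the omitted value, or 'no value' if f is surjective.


Little Picard bounds the complement of f(ℂ) to at most one point.
For every w ∈ ℂ, the equation p(z) − w = 0 is a nonconstant polynomial in z and hence has at least one root by the fundamental theorem of algebra. So p is surjective onto ℂ, omitting no value.

Omitted value: no value.


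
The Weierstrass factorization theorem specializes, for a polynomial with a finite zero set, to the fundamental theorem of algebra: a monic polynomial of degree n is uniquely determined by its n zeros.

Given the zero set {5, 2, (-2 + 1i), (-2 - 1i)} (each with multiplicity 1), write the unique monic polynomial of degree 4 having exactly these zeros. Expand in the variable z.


The polynomial is p(z) = ∏_{α ∈ S} (z − α), where S = {5, 2, (-2 + 1i), (-2 - 1i)}.
Expanding the product yields: p(z) = z^4 -3·z^3 -13·z^2 + 5·z + 50.
Note conjugate pairs combine to real quadratics: (z − (-2+1i))(z − (-2−1i)) = z² + 4z + 5.
The resulting polynomial has degree 4 and real coefficients as required.

p(z) = z^4 -3·z^3 -13·z^2 + 5·z + 50.


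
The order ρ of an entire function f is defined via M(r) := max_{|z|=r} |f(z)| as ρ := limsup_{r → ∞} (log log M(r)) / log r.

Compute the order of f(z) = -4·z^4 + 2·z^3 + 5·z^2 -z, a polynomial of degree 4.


|f(z)| ≤ Σ|c_k|·r^k = O(r^4) as r → ∞. Polynomial growth is O(e^{r^ε}) for every ε > 0 (since r^4/e^{r^ε} → 0), so ρ ≤ ε for all ε > 0, i.e. ρ = 0. Every nonconstant polynomial has order 0.
Therefore ρ = 0.

Order ρ = 0.


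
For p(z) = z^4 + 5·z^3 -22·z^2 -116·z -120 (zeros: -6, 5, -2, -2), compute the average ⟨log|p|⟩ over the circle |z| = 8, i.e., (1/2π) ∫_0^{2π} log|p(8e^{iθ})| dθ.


Zeros: -6, -2, -2, 5; r = 8.
Inside |z| < r: -6, -2, -2, 5. Outside (|z| ≥ r): ∅.
p(0) = -120, so log|p(0)| = log(120) = 4.7875.
Apply Jensen: I(r) = log|p(0)| + Σ_k log(r/|z_k|), summed over zeros inside |z| < r.
  log(r/|z_k|) for z_k = -6: log(8/6) = 0.2877
  log(r/|z_k|) for z_k = 5: log(8/5) = 0.4700
  log(r/|z_k|) for z_k = -2: log(8/2) = 1.3863
  log(r/|z_k|) for z_k = -2: log(8/2) = 1.3863
Sum over inside zeros: 3.5303.
I(r) = log|p(0)| + (inside sum) = 4.7875 + 3.5303 = 8.3178.
Closed form (all zeros inside, monic): I(r) = n·log(r) = 4·log(8) = 8.3178. ✓

I(r) ≈ 8.3178.


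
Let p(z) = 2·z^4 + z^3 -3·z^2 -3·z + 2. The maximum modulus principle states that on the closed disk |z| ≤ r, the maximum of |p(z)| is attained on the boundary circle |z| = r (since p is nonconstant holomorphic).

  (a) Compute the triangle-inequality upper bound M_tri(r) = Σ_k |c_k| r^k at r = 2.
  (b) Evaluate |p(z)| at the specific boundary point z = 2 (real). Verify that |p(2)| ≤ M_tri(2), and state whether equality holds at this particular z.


Coefficients: c_0 = 2, c_1 = -3, c_2 = -3, c_3 = 1, c_4 = 2. Radius r = 2.
Part (a). Triangle bound: M_tri(r) = Σ_k |c_k| r^k
  = |2|·2^0 + |-3|·2^1 + |-3|·2^2 + |1|·2^3 + |2|·2^4
  = 2 + 6 + 12 + 8 + 32 = 60.
This bounds M(r) := max_{|z|=r} |p(z)| from above; equality holds iff all terms c_k z^k can be made to align in phase at a single z on |z|=r.
Part (b). At z = 2 (real, on the circle |z| = r):
  p(2) = (2)·2^0 + (-3)·2^1 + (-3)·2^2 + (1)·2^3 + (2)·2^4 = 24.
  |p(2)| = 24.
Check: |p(2)| = 24 ≤ 60 = M_tri(2). ✓ Equality does not hold at z = 2 (the coefficients have mixed signs, so the terms do not all align in phase there).

M_tri(2) = 60; |p(2)| = 24; equality at z=2: no.


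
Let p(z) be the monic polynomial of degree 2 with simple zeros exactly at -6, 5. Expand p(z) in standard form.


The polynomial is p(z) = ∏_{α ∈ S} (z − α), where S = {-6, 5}.
Expanding the product yields: p(z) = z^2 + z -30.
The resulting polynomial has degree 2 and real coefficients as required.

p(z) = z^2 + z -30.


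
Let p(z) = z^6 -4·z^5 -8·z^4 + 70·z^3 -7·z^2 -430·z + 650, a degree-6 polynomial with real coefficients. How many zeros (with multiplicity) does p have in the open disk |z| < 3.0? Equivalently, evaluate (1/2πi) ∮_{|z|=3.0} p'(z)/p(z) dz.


The zeros of p are: (-3 + 1i), (-3 - 1i), (2 + 1i), (2 - 1i), (3 + 2i), (3 - 2i).
Their magnitudes are: 3.162, 3.162, 2.236, 2.236, 3.606, 3.606.
Zeros with |z| < R = 3.0: (2 + 1i), (2 - 1i).
Count = 2.
By the argument principle, (1/2πi) ∮_{|z|=R} p'(z)/p(z) dz equals exactly this count.

Number of zeros inside |z| < 3.0: 2.


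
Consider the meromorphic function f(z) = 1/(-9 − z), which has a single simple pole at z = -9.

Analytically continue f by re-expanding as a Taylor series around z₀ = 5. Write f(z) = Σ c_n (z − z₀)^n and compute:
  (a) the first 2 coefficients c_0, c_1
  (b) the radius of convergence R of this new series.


Let w = z − z₀, so z = z₀ + w.
Then -9 − z = -9 − (z₀ + w) = (-9 − z₀) − w = -14 − w.
f(z) = 1/(-14 − w) = (1/(-14)) · 1/(1 − w/(-14)) = Σ_{n≥0} w^n / (-14)^(n+1).
So c_n = 1/(-14)^(n+1):
  c_0 = 1/(-14)^1 = -1/14.
  c_1 = 1/(-14)^2 = 1/196.
The series is valid for |w/d| < 1, i.e. |z − z₀| < |d|.
Radius of convergence: R = |-9 − z₀| = |-14| = 14 (distance from z₀ to the singularity z = -9).

c_0 = -1/14, c_1 = 1/196; R = 14.


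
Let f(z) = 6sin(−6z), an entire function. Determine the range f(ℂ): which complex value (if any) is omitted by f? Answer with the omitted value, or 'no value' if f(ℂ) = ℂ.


Little Picard bounds the complement of f(ℂ) to at most one point.
sin is entire and surjective onto ℂ: for every w ∈ ℂ, sin(ζ) = w has a solution ζ ∈ ℂ (e.g., via the complex inverse arcsin). With ζ = −6z this gives z = ζ/(-6). Then 6·sin(−6z) takes every value in 6·ℂ = ℂ, and adding 0 is a bijection of ℂ. So f is surjective and omits no value. (Note: only on the real line is sin bounded by [−1, 1].)

Omitted value: no value.


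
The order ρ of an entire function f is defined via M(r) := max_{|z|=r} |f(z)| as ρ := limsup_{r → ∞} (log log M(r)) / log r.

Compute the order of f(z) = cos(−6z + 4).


cos(w) is a linear combination of e^{iw} and e^{−iw} (or e^w, e^{−w} in the hyperbolic case), so |cos(w)| ≤ e^{|w|}. With w = −6z + 4, |w| ≤ 6|z| + 4 = 6r + 4 on |z| = r, giving M(r) ≤ e^{6r + 4}, so ρ ≤ 1. On a suitable ray (z = it for sin/cos; z = t for sinh/cosh, t real → ∞), |cos(−6z + 4)| grows like e^{6|t|}/2, so ρ ≥ 1. Hence ρ = 1.
Therefore ρ = 1.

Order ρ = 1.


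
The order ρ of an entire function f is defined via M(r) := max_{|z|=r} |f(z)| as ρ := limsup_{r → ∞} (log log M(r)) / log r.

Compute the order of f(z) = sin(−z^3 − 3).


Write sin(w) = (e^{iw} ± e^{−iw})/(2 or 2i), so |sin(w)| ≤ e^{|w|}. With w = −z^3 − 3, |w| ≤ 1r^3 + 3 on |z|=r, giving M(r) ≤ e^{1r^3 + 3} and ρ ≤ 3. For the lower bound, choose z on |z|=r with -1z^3 purely imaginary of modulus 1r^3; then |sin(−z^3 − 3)| grows like e^{1r^3}/2, so ρ ≥ 3. Hence ρ = 3.
Therefore ρ = 3.

Order ρ = 3.


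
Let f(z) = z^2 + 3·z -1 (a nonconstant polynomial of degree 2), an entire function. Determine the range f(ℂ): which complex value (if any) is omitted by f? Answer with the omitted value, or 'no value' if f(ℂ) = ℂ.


Little Picard bounds the complement of f(ℂ) to at most one point.
For every w ∈ ℂ, the equation p(z) − w = 0 is a nonconstant polynomial in z and hence has at least one root by the fundamental theorem of algebra. So p is surjective onto ℂ, omitting no value.

Omitted value: no value.


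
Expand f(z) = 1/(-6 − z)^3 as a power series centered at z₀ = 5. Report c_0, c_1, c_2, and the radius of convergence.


Let w = z − z₀, so z = z₀ + w.
Then -6 − z = -6 − (z₀ + w) = (-6 − z₀) − w = -11 − w.
f(z) = 1/(-11 − w)^3 = (1/(-11)^3) · (1 − w/(-11))^{−3}.
By the binomial series (1−u)^{−3} = Σ_{n≥0} C(n+2, 2) u^n for |u|<1, with u = w/(-11):
  c_n = C(n+2, 2) / (-11)^(n+3).
  c_0 = 1/(-11)^3 = -1/1331.
  c_1 = 3/(-11)^4 = 3/14641.
  c_2 = 6/(-11)^5 = -6/161051.
The series is valid for |w/d| < 1, i.e. |z − z₀| < |d|.
Radius of convergence: R = |-6 − z₀| = |-11| = 11 (distance from z₀ to the singularity z = -6).

c_0 = -1/1331, c_1 = 3/14641, c_2 = -6/161051; R = 11.


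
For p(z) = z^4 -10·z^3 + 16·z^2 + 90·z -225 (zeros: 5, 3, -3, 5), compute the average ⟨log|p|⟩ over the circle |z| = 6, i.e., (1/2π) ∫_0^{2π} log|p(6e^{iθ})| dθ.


Zeros: -3, 3, 5, 5; r = 6.
Inside |z| < r: -3, 3, 5, 5. Outside (|z| ≥ r): ∅.
p(0) = -225, so log|p(0)| = log(225) = 5.4161.
Apply Jensen: I(r) = log|p(0)| + Σ_k log(r/|z_k|), summed over zeros inside |z| < r.
  log(r/|z_k|) for z_k = 5: log(6/5) = 0.1823
  log(r/|z_k|) for z_k = 3: log(6/3) = 0.6931
  log(r/|z_k|) for z_k = -3: log(6/3) = 0.6931
  log(r/|z_k|) for z_k = 5: log(6/5) = 0.1823
Sum over inside zeros: 1.7509.
I(r) = log|p(0)| + (inside sum) = 5.4161 + 1.7509 = 7.1670.
Closed form (all zeros inside, monic): I(r) = n·log(r) = 4·log(6) = 7.1670. ✓

I(r) ≈ 7.1670.


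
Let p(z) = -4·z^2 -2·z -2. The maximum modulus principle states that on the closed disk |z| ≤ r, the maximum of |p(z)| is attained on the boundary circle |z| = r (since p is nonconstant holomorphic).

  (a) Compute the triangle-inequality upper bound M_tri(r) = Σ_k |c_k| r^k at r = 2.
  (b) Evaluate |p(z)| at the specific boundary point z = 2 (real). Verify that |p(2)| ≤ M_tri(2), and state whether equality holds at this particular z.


Coefficients: c_0 = -2, c_1 = -2, c_2 = -4. Radius r = 2.
Part (a). Triangle bound: M_tri(r) = Σ_k |c_k| r^k
  = |-2|·2^0 + |-2|·2^1 + |-4|·2^2
  = 2 + 4 + 16 = 22.
This bounds M(r) := max_{|z|=r} |p(z)| from above; equality holds iff all terms c_k z^k can be made to align in phase at a single z on |z|=r.
Part (b). At z = 2 (real, on the circle |z| = r):
  p(2) = (-2)·2^0 + (-2)·2^1 + (-4)·2^2 = -22.
  |p(2)| = 22.
Since all nonzero coefficients share the same sign, |p(2)| = 22 = M_tri(2); the triangle bound is attained at z = 2, so in fact M(r) = 22.

M_tri(2) = 22; |p(2)| = 22; equality at z=2: yes.


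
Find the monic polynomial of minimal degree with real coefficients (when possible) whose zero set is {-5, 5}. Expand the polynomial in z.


The polynomial is p(z) = ∏_{α ∈ S} (z − α), where S = {-5, 5}.
Expanding the product yields: p(z) = z^2 -25.
The resulting polynomial has degree 2 and real coefficients as required.

p(z) = z^2 -25.


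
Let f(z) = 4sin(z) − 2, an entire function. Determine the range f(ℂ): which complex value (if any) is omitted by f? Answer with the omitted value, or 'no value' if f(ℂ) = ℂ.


Little Picard bounds the complement of f(ℂ) to at most one point.
sin is entire and surjective onto ℂ: for every w ∈ ℂ, sin(ζ) = w has a solution ζ ∈ ℂ (e.g., via the complex inverse arcsin). With ζ = z this gives z = ζ/(1). Then 4·sin(z) takes every value in 4·ℂ = ℂ, and adding -2 is a bijection of ℂ. So f is surjective and omits no value. (Note: only on the real line is sin bounded by [−1, 1].)

Omitted value: no value.


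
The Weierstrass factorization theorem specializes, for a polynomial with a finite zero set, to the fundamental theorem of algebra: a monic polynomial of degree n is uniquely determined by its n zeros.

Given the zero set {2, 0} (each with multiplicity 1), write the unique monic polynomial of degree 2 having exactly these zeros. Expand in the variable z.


The polynomial is p(z) = ∏_{α ∈ S} (z − α), where S = {2, 0}.
Expanding the product yields: p(z) = z^2 -2·z.
The resulting polynomial has degree 2 and real coefficients as required.

p(z) = z^2 -2·z.


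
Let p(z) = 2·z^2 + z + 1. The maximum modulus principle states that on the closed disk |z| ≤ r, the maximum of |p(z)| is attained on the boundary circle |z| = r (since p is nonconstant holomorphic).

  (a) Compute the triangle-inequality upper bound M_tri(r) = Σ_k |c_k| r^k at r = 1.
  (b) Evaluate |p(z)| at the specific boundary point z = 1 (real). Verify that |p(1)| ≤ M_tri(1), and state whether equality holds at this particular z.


Coefficients: c_0 = 1, c_1 = 1, c_2 = 2. Radius r = 1.
Part (a). Triangle bound: M_tri(r) = Σ_k |c_k| r^k
  = |1|·1^0 + |1|·1^1 + |2|·1^2
  = 1 + 1 + 2 = 4.
This bounds M(r) := max_{|z|=r} |p(z)| from above; equality holds iff all terms c_k z^k can be made to align in phase at a single z on |z|=r.
Part (b). At z = 1 (real, on the circle |z| = r):
  p(1) = (1)·1^0 + (1)·1^1 + (2)·1^2 = 4.
  |p(1)| = 4.
Since all nonzero coefficients share the same sign, |p(1)| = 4 = M_tri(1); the triangle bound is attained at z = 1, so in fact M(r) = 4.

M_tri(1) = 4; |p(1)| = 4; equality at z=1: yes.


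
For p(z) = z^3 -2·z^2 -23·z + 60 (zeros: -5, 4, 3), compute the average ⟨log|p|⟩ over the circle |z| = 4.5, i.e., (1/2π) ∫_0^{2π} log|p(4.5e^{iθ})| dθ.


Zeros: -5, 3, 4; r = 4.5.
Inside |z| < r: 3, 4. Outside (|z| ≥ r): -5.
p(0) = 60, so log|p(0)| = log(60) = 4.0943.
Apply Jensen: I(r) = log|p(0)| + Σ_k log(r/|z_k|), summed over zeros inside |z| < r.
  log(r/|z_k|) for z_k = 4: log(4.5/4) = 0.1178
  log(r/|z_k|) for z_k = 3: log(4.5/3) = 0.4055
  Outside zeros (-5) contribute nothing to the Jensen sum.
Sum over inside zeros: 0.5232.
I(r) = log|p(0)| + (inside sum) = 4.0943 + 0.5232 = 4.6176.
Note: since some zeros are outside |z| ≤ r, the simplified n·log(r) form does NOT apply — only the inside zeros contribute.

I(r) ≈ 4.6176.


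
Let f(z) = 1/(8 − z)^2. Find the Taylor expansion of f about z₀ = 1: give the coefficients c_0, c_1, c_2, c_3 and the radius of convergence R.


Let w = z − z₀, so z = z₀ + w.
Then 8 − z = 8 − (z₀ + w) = (8 − z₀) − w = 7 − w.
f(z) = 1/(7 − w)^2 = (1/(7)^2) · (1 − w/(7))^{−2}.
By the binomial series (1−u)^{−2} = Σ_{n≥0} C(n+1, 1) u^n for |u|<1, with u = w/(7):
  c_n = C(n+1, 1) / (7)^(n+2).
  c_0 = 1/(7)^2 = 1/49.
  c_1 = 2/(7)^3 = 2/343.
  c_2 = 3/(7)^4 = 3/2401.
  c_3 = 4/(7)^5 = 4/16807.
The series is valid for |w/d| < 1, i.e. |z − z₀| < |d|.
Radius of convergence: R = |8 − z₀| = |7| = 7 (distance from z₀ to the singularity z = 8).

c_0 = 1/49, c_1 = 2/343, c_2 = 3/2401, c_3 = 4/16807; R = 7.


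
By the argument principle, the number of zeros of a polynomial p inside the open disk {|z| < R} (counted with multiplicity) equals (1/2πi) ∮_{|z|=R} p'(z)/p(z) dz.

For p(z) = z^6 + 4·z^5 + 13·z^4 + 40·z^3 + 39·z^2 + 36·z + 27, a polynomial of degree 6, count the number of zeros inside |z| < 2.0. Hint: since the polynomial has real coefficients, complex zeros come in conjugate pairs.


The zeros of p are: -1, -3, (0 + 1i), (0 - 1i), (0 + 3i), (0 - 3i).
Their magnitudes are: 1, 3, 1, 1, 3, 3.
Zeros with |z| < R = 2.0: -1, (0 + 1i), (0 - 1i).
Count = 3.
By the argument principle, (1/2πi) ∮_{|z|=R} p'(z)/p(z) dz equals exactly this count.

Number of zeros inside |z| < 2.0: 3.


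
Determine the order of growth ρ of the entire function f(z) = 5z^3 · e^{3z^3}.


M(r) = max_{|z|=r} |5|·|z|^3·|e^{3z^3}| = 5·r^3 · e^{3r^3} (the factors attain their maxima compatibly on |z|=r). Then log M(r) = log 5 + 3·log r + 3r^3, dominated by the last term, so log log M(r) ~ 3·log r. The polynomial factor 5z^3 contributes only a log r term and does not affect the order. ρ = 3.
Therefore ρ = 3.

Order ρ = 3.


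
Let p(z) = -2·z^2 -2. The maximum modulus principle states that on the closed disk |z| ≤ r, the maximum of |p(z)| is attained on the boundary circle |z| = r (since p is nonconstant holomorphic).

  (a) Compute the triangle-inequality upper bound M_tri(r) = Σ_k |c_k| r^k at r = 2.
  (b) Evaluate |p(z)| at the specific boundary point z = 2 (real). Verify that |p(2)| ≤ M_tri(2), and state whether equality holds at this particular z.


Coefficients: c_0 = -2, c_1 = 0, c_2 = -2. Radius r = 2.
Part (a). Triangle bound: M_tri(r) = Σ_k |c_k| r^k
  = |-2|·2^0 + |0|·2^1 + |-2|·2^2
  = 2 + 0 + 8 = 10.
This bounds M(r) := max_{|z|=r} |p(z)| from above; equality holds iff all terms c_k z^k can be made to align in phase at a single z on |z|=r.
Part (b). At z = 2 (real, on the circle |z| = r):
  p(2) = (-2)·2^0 + (0)·2^1 + (-2)·2^2 = -10.
  |p(2)| = 10.
Since all nonzero coefficients share the same sign, |p(2)| = 10 = M_tri(2); the triangle bound is attained at z = 2, so in fact M(r) = 10.

M_tri(2) = 10; |p(2)| = 10; equality at z=2: yes.


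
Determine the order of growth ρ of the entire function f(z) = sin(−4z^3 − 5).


Write sin(w) = (e^{iw} ± e^{−iw})/(2 or 2i), so |sin(w)| ≤ e^{|w|}. With w = −4z^3 − 5, |w| ≤ 4r^3 + 5 on |z|=r, giving M(r) ≤ e^{4r^3 + 5} and ρ ≤ 3. For the lower bound, choose z on |z|=r with -4z^3 purely imaginary of modulus 4r^3; then |sin(−4z^3 − 5)| grows like e^{4r^3}/2, so ρ ≥ 3. Hence ρ = 3.
Therefore ρ = 3.

Order ρ = 3.


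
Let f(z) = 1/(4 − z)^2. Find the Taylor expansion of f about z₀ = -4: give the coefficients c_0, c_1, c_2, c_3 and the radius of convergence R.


Let w = z − z₀, so z = z₀ + w.
Then 4 − z = 4 − (z₀ + w) = (4 − z₀) − w = 8 − w.
f(z) = 1/(8 − w)^2 = (1/(8)^2) · (1 − w/(8))^{−2}.
By the binomial series (1−u)^{−2} = Σ_{n≥0} C(n+1, 1) u^n for |u|<1, with u = w/(8):
  c_n = C(n+1, 1) / (8)^(n+2).
  c_0 = 1/(8)^2 = 1/64.
  c_1 = 2/(8)^3 = 1/256.
  c_2 = 3/(8)^4 = 3/4096.
  c_3 = 4/(8)^5 = 1/8192.
The series is valid for |w/d| < 1, i.e. |z − z₀| < |d|.
Radius of convergence: R = |4 − z₀| = |8| = 8 (distance from z₀ to the singularity z = 4).

c_0 = 1/64, c_1 = 1/256, c_2 = 3/4096, c_3 = 1/8192; R = 8.


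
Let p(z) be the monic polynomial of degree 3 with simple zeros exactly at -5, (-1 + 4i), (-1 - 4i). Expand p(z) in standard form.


The polynomial is p(z) = ∏_{α ∈ S} (z − α), where S = {-5, (-1 + 4i), (-1 - 4i)}.
Expanding the product yields: p(z) = z^3 + 7·z^2 + 27·z + 85.
Note conjugate pairs combine to real quadratics: (z − (-1+4i))(z − (-1−4i)) = z² + 2z + 17.
The resulting polynomial has degree 3 and real coefficients as required.

p(z) = z^3 + 7·z^2 + 27·z + 85.


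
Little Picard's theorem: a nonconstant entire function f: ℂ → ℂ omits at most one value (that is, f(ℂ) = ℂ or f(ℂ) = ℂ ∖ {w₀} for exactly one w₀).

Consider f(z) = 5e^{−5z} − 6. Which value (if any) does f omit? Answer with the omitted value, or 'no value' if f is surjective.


Little Picard bounds the complement of f(ℂ) to at most one point.
e^{−5z} is never zero on ℂ, so 5·e^{−5z} takes every value in ℂ ∖ {0}. Adding -6 shifts the range to ℂ ∖ {-6}. Thus f omits exactly the value -6.

Omitted value: -6.


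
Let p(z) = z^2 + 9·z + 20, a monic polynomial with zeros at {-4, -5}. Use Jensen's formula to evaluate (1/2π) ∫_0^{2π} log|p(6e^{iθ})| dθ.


Zeros: -5, -4; r = 6.
Inside |z| < r: -5, -4. Outside (|z| ≥ r): ∅.
p(0) = 20, so log|p(0)| = log(20) = 2.9957.
Apply Jensen: I(r) = log|p(0)| + Σ_k log(r/|z_k|), summed over zeros inside |z| < r.
  log(r/|z_k|) for z_k = -4: log(6/4) = 0.4055
  log(r/|z_k|) for z_k = -5: log(6/5) = 0.1823
Sum over inside zeros: 0.5878.
I(r) = log|p(0)| + (inside sum) = 2.9957 + 0.5878 = 3.5835.
Closed form (all zeros inside, monic): I(r) = n·log(r) = 2·log(6) = 3.5835. ✓

I(r) ≈ 3.5835.


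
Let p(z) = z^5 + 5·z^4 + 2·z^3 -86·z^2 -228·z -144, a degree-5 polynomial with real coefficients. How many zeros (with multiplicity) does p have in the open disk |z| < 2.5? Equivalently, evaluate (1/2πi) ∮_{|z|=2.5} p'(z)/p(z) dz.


The zeros of p are: -1, 4, (-3 + 3i), (-3 - 3i), -2.
Their magnitudes are: 1, 4, 4.243, 4.243, 2.
Zeros with |z| < R = 2.5: -1, -2.
Count = 2.
By the argument principle, (1/2πi) ∮_{|z|=R} p'(z)/p(z) dz equals exactly this count.

Number of zeros inside |z| < 2.5: 2.


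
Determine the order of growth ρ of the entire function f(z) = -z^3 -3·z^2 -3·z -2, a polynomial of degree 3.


|f(z)| ≤ Σ|c_k|·r^k = O(r^3) as r → ∞. Polynomial growth is O(e^{r^ε}) for every ε > 0 (since r^3/e^{r^ε} → 0), so ρ ≤ ε for all ε > 0, i.e. ρ = 0. Every nonconstant polynomial has order 0.
Therefore ρ = 0.

Order ρ = 0.


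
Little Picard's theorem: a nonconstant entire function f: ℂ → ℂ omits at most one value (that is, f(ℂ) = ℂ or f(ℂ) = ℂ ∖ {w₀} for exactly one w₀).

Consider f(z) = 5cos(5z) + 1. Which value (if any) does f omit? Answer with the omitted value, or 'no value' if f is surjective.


Little Picard bounds the complement of f(ℂ) to at most one point.
cos is entire and surjective onto ℂ: for every w ∈ ℂ, cos(ζ) = w has a solution ζ ∈ ℂ (e.g., via the complex inverse arccos). With ζ = 5z this gives z = ζ/(5). Then 5·cos(5z) takes every value in 5·ℂ = ℂ, and adding 1 is a bijection of ℂ. So f is surjective and omits no value. (Note: only on the real line is cos bounded by [−1, 1].)

Omitted value: no value.


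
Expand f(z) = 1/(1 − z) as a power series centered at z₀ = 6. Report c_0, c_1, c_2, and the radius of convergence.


Let w = z − z₀, so z = z₀ + w.
Then 1 − z = 1 − (z₀ + w) = (1 − z₀) − w = -5 − w.
f(z) = 1/(-5 − w) = (1/(-5)) · 1/(1 − w/(-5)) = Σ_{n≥0} w^n / (-5)^(n+1).
So c_n = 1/(-5)^(n+1):
  c_0 = 1/(-5)^1 = -1/5.
  c_1 = 1/(-5)^2 = 1/25.
  c_2 = 1/(-5)^3 = -1/125.
The series is valid for |w/d| < 1, i.e. |z − z₀| < |d|.
Radius of convergence: R = |1 − z₀| = |-5| = 5 (distance from z₀ to the singularity z = 1).

c_0 = -1/5, c_1 = 1/25, c_2 = -1/125; R = 5.


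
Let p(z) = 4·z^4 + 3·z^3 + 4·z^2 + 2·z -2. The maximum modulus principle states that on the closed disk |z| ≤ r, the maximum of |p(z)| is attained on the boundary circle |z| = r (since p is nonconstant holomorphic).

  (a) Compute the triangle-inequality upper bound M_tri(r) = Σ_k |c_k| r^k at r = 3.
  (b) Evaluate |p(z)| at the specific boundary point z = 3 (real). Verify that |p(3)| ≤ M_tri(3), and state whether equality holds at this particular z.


Coefficients: c_0 = -2, c_1 = 2, c_2 = 4, c_3 = 3, c_4 = 4. Radius r = 3.
Part (a). Triangle bound: M_tri(r) = Σ_k |c_k| r^k
  = |-2|·3^0 + |2|·3^1 + |4|·3^2 + |3|·3^3 + |4|·3^4
  = 2 + 6 + 36 + 81 + 324 = 449.
This bounds M(r) := max_{|z|=r} |p(z)| from above; equality holds iff all terms c_k z^k can be made to align in phase at a single z on |z|=r.
Part (b). At z = 3 (real, on the circle |z| = r):
  p(3) = (-2)·3^0 + (2)·3^1 + (4)·3^2 + (3)·3^3 + (4)·3^4 = 445.
  |p(3)| = 445.
Check: |p(3)| = 445 ≤ 449 = M_tri(3). ✓ Equality does not hold at z = 3 (the coefficients have mixed signs, so the terms do not all align in phase there).

M_tri(3) = 449; |p(3)| = 445; equality at z=3: no.


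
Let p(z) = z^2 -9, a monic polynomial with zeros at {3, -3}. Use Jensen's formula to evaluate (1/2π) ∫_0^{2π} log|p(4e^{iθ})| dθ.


Zeros: -3, 3; r = 4.
Inside |z| < r: -3, 3. Outside (|z| ≥ r): ∅.
p(0) = -9, so log|p(0)| = log(9) = 2.1972.
Apply Jensen: I(r) = log|p(0)| + Σ_k log(r/|z_k|), summed over zeros inside |z| < r.
  log(r/|z_k|) for z_k = 3: log(4/3) = 0.2877
  log(r/|z_k|) for z_k = -3: log(4/3) = 0.2877
Sum over inside zeros: 0.5754.
I(r) = log|p(0)| + (inside sum) = 2.1972 + 0.5754 = 2.7726.
Closed form (all zeros inside, monic): I(r) = n·log(r) = 2·log(4) = 2.7726. ✓

I(r) ≈ 2.7726.


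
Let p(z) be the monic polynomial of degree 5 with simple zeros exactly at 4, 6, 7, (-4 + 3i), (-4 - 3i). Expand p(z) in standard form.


The polynomial is p(z) = ∏_{α ∈ S} (z − α), where S = {4, 6, 7, (-4 + 3i), (-4 - 3i)}.
Expanding the product yields: p(z) = z^5 -9·z^4 -17·z^3 + 159·z^2 + 1006·z -4200.
Note conjugate pairs combine to real quadratics: (z − (-4+3i))(z − (-4−3i)) = z² + 8z + 25.
The resulting polynomial has degree 5 and real coefficients as required.

p(z) = z^5 -9·z^4 -17·z^3 + 159·z^2 + 1006·z -4200.


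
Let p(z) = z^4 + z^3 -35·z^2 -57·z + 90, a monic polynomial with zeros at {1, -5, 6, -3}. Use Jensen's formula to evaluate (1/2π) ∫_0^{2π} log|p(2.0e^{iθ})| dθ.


Zeros: -5, -3, 1, 6; r = 2.0.
Inside |z| < r: 1. Outside (|z| ≥ r): -5, -3, 6.
p(0) = 90, so log|p(0)| = log(90) = 4.4998.
Apply Jensen: I(r) = log|p(0)| + Σ_k log(r/|z_k|), summed over zeros inside |z| < r.
  log(r/|z_k|) for z_k = 1: log(2.0/1) = 0.6931
  Outside zeros (-5, -3, 6) contribute nothing to the Jensen sum.
Sum over inside zeros: 0.6931.
I(r) = log|p(0)| + (inside sum) = 4.4998 + 0.6931 = 5.1930.
Note: since some zeros are outside |z| ≤ r, the simplified n·log(r) form does NOT apply — only the inside zeros contribute.

I(r) ≈ 5.1930.


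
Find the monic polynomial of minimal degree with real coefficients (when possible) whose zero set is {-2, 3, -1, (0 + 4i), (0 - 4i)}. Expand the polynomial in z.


The polynomial is p(z) = ∏_{α ∈ S} (z − α), where S = {-2, 3, -1, (0 + 4i), (0 - 4i)}.
Expanding the product yields: p(z) = z^5 + 9·z^3 -6·z^2 -112·z -96.
Note conjugate pairs combine to real quadratics: (z − (0+4i))(z − (0−4i)) = z² + 16.
The resulting polynomial has degree 5 and real coefficients as required.

p(z) = z^5 + 9·z^3 -6·z^2 -112·z -96.


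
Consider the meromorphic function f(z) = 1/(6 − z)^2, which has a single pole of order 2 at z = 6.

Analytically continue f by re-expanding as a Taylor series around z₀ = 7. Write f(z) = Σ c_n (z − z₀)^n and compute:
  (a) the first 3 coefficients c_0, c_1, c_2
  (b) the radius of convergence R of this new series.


Let w = z − z₀, so z = z₀ + w.
Then 6 − z = 6 − (z₀ + w) = (6 − z₀) − w = -1 − w.
f(z) = 1/(-1 − w)^2 = (1/(-1)^2) · (1 − w/(-1))^{−2}.
By the binomial series (1−u)^{−2} = Σ_{n≥0} C(n+1, 1) u^n for |u|<1, with u = w/(-1):
  c_n = C(n+1, 1) / (-1)^(n+2).
  c_0 = 1/(-1)^2 = 1.
  c_1 = 2/(-1)^3 = -2.
  c_2 = 3/(-1)^4 = 3.
The series is valid for |w/d| < 1, i.e. |z − z₀| < |d|.
Radius of convergence: R = |6 − z₀| = |-1| = 1 (distance from z₀ to the singularity z = 6).

c_0 = 1, c_1 = -2, c_2 = 3; R = 1.
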